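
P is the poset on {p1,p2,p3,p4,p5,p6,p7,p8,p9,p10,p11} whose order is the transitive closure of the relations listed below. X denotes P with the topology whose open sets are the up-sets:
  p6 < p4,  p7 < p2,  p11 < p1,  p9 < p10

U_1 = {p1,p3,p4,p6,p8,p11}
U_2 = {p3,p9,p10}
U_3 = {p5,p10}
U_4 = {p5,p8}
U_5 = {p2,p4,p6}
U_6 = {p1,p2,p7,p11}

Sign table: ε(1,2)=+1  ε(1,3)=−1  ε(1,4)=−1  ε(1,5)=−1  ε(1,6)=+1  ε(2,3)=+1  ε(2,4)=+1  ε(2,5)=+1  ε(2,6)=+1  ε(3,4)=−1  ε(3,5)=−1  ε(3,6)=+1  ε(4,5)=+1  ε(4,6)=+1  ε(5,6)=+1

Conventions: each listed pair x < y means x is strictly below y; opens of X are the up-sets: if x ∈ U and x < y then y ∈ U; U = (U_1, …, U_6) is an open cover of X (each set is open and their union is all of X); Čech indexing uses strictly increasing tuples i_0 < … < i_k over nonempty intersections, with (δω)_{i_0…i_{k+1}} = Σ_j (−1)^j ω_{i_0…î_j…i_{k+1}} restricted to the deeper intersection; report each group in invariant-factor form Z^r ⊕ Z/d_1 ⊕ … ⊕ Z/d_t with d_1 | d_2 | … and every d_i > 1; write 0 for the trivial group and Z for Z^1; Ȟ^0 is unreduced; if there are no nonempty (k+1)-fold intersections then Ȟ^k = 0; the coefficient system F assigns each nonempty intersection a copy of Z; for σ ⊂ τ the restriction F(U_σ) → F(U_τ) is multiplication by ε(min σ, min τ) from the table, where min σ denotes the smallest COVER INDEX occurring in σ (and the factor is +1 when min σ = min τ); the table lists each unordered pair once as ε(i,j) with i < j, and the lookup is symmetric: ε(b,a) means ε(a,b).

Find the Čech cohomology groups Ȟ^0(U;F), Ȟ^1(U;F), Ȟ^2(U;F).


Ȟ^0(U;F) ≅ 0; Ȟ^1(U;F) ≅ Z ⊕ Z/2; Ȟ^2(U;F) ≅ 0

intersection data:
  U12={p3} U14={p8} U15={p4,p6} U16={p1,p11} U23={p10} U34={p5} U56={p2}
C dims 6,7; δ0: rk 6, SNF 1^5·2
Ȟ^0 = (6 − 6) − 0 = 0, so Ȟ^0 ≅ 0
Ȟ^1 = (7 − 0) − 6 = 1 plus torsion [2], so Ȟ^1 ≅ Z ⊕ Z/2
Ȟ^2 = (0 − 0) − 0 = 0, so Ȟ^2 ≅ 0


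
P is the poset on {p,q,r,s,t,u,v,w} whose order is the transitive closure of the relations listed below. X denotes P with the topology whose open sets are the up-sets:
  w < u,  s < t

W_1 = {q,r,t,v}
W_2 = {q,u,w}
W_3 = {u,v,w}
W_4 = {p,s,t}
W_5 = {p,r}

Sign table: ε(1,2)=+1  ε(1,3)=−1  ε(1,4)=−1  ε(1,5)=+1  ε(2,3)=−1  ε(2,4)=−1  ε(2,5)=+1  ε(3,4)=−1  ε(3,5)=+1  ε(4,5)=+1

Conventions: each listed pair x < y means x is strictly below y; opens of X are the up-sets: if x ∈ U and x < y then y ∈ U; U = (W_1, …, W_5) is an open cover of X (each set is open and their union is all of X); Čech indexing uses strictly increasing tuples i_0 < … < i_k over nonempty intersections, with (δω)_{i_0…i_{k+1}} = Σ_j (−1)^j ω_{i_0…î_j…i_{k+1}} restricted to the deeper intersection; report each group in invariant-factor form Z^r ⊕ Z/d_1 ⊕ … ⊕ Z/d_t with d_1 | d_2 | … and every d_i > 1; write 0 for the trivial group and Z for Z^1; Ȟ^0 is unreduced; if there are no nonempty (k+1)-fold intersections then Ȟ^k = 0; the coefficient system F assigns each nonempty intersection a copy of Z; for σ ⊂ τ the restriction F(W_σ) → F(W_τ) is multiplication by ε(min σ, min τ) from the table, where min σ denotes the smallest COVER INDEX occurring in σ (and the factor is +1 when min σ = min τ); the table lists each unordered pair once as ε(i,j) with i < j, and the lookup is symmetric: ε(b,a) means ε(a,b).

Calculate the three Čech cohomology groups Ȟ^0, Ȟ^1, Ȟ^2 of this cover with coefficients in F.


Ȟ^0(U;F) ≅ 0; Ȟ^1(U;F) ≅ Z ⊕ Z/2; Ȟ^2(U;F) ≅ 0

nonempty intersections:
  W12={q} W13={v} W14={t} W15={r} W23={u,w} W45={p}
C dims 5,6; δ0: rk 5, SNF 1^4·2
Ȟ^0: (5−5)−0=0 ⇒ 0
Ȟ^1: (6−0)−5=1 plus torsion [2] ⇒ Z ⊕ Z/2
Ȟ^2: (0−0)−0=0 ⇒ 0


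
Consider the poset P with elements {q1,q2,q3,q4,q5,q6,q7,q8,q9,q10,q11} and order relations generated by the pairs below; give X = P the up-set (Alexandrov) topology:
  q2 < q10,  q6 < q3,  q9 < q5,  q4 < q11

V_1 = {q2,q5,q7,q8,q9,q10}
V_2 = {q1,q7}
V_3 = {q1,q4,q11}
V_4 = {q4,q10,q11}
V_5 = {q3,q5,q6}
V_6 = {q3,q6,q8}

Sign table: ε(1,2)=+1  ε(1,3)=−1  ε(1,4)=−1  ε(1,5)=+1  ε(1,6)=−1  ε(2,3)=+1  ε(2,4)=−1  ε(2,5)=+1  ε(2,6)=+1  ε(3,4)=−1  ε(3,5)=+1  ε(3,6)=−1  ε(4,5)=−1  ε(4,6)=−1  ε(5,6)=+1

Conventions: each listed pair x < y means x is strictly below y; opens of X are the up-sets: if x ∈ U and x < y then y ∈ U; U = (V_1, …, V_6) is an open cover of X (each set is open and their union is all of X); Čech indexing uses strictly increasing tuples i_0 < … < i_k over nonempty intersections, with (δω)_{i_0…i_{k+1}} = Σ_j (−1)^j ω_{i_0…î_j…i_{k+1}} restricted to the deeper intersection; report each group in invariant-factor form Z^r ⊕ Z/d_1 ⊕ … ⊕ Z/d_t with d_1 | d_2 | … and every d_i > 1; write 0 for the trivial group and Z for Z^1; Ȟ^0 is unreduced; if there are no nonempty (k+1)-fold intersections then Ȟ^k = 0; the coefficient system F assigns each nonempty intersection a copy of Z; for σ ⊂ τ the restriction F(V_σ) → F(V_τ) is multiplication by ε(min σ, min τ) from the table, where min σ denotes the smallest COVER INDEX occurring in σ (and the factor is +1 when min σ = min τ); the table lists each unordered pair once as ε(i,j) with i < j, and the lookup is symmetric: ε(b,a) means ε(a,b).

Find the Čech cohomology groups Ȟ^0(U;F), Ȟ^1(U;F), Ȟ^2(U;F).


cover nerve:
  V12={q7} V14={q10} V15={q5} V16={q8} V23={q1} V34={q4,q11} V56={q3,q6}
C dims 6,7; δ0: rk 6, SNF 1^5·2
Ȟ^0: (6−6)−0=0 ⇒ 0
Ȟ^1: (7−0)−6=1 plus torsion [2] ⇒ Z ⊕ Z/2
Ȟ^2: (0−0)−0=0 ⇒ 0

Ȟ^0 = 0,  Ȟ^1 = Z ⊕ Z/2,  Ȟ^2 = 0


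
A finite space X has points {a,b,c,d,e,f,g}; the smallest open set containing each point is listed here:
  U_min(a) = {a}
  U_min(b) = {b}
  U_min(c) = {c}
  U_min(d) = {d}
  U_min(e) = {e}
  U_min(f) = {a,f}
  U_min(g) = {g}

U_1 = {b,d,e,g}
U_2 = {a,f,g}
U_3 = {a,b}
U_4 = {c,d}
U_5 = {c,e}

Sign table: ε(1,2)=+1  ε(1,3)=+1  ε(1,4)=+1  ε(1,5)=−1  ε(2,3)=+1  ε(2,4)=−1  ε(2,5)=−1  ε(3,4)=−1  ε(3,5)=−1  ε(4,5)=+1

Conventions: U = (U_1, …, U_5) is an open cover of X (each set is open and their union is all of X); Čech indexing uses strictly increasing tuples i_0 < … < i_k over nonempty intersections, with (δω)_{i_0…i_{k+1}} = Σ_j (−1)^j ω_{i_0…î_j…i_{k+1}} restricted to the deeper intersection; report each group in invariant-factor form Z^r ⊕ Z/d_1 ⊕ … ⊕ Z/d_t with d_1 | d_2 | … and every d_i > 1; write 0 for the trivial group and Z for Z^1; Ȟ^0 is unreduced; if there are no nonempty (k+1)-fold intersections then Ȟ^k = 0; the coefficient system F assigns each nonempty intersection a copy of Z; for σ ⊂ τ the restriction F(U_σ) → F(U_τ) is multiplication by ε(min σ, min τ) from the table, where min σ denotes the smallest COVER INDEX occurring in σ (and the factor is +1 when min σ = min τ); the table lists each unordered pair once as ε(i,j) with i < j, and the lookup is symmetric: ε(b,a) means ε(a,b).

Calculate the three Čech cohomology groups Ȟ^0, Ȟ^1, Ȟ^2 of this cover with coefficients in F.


Ȟ^0(U;F) ≅ 0; Ȟ^1(U;F) ≅ Z ⊕ Z/2; Ȟ^2(U;F) ≅ 0

cover nerve:
  U12={g} U13={b} U14={d} U15={e} U23={a} U45={c}
C dims 5,6; δ0: rk 5, SNF 1^4·2
Ȟ^0: (5−5)−0=0 ⇒ 0
Ȟ^1: (6−0)−5=1 plus torsion [2] ⇒ Z ⊕ Z/2
Ȟ^2: (0−0)−0=0 ⇒ 0


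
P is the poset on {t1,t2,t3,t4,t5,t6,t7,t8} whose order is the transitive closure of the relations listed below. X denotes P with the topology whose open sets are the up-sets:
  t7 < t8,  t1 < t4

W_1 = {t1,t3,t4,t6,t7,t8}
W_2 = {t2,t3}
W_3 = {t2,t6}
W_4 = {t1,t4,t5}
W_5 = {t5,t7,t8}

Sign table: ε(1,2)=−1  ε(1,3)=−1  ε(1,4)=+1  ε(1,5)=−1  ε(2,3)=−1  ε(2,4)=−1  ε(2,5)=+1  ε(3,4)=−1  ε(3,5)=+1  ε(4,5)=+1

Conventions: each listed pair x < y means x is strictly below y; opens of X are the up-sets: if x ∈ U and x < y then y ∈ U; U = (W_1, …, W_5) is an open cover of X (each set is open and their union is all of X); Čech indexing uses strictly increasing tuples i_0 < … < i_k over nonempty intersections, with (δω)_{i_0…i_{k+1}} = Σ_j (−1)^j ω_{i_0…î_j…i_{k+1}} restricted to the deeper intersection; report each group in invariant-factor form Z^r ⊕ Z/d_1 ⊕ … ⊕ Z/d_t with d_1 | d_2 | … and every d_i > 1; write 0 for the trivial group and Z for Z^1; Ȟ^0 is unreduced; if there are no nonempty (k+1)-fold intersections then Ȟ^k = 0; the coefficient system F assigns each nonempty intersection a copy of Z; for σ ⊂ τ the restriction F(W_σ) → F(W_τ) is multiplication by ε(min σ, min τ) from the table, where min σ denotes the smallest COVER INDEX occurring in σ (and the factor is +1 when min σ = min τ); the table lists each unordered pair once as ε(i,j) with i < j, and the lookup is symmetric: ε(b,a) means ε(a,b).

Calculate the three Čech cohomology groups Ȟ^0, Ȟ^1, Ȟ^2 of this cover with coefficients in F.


Ȟ^0(U;F) ≅ 0, Ȟ^1(U;F) ≅ Z ⊕ Z/2, Ȟ^2(U;F) ≅ 0

nonempty intersections:
  W12={t3} W13={t6} W14={t1,t4} W15={t7,t8} W23={t2} W45={t5}
C dims 5,6; δ0: rk 5, SNF 1^4·2
Ȟ^0: (5−5)−0=0 ⇒ 0
Ȟ^1: (6−0)−5=1 plus torsion [2] ⇒ Z ⊕ Z/2
Ȟ^2: (0−0)−0=0 ⇒ 0


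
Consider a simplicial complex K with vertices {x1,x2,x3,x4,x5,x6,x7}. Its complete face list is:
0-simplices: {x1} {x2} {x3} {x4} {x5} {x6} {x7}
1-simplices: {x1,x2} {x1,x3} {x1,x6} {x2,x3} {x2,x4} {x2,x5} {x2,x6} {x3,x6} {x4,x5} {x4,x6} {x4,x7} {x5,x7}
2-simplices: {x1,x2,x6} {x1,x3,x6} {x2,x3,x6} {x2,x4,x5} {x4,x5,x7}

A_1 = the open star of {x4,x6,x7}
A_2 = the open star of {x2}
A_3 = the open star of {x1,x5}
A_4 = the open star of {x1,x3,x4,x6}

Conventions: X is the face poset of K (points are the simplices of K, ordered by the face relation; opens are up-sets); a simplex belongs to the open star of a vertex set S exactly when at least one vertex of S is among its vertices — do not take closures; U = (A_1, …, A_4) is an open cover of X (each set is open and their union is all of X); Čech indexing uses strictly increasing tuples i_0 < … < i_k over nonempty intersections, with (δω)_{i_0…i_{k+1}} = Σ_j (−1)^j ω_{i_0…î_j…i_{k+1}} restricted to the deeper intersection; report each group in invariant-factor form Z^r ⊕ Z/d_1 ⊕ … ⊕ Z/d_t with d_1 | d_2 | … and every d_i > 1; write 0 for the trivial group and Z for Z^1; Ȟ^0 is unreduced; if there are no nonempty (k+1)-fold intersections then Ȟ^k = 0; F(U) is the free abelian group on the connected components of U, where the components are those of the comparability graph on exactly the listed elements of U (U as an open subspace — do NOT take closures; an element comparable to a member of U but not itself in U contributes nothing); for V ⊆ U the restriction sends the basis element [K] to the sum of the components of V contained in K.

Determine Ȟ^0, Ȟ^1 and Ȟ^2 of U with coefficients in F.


Ȟ^0(U;F) ≅ Z, Ȟ^1(U;F) ≅ Z, Ȟ^2(U;F) ≅ 0

cover nerve:
  A1={{x4},{x6},{x7},{x1,x6},{x2,x4},{x2,x6},{x3,x6},{x4,x5},{x4,x6},{x4,x7},{x5,x7},{x1,x2,x6},{x1,x3,x6},{x2,x3,x6},{x2,x4,x5},{x4,x5,x7}} A2={{x2},{x1,x2},{x2,x3},{x2,x4},{x2,x5},{x2,x6},{x1,x2,x6},{x2,x3,x6},{x2,x4,x5}} A3={{x1},{x5},{x1,x2},{x1,x3},{x1,x6},{x2,x5},{x4,x5},{x5,x7},{x1,x2,x6},{x1,x3,x6},{x2,x4,x5},{x4,x5,x7}} A4={{x1},{x3},{x4},{x6},{x1,x2},{x1,x3},{x1,x6},{x2,x3},{x2,x4},{x2,x6},{x3,x6},{x4,x5},{x4,x6},{x4,x7},{x1,x2,x6},{x1,x3,x6},{x2,x3,x6},{x2,x4,x5},{x4,x5,x7}}
  A12={{x2,x4},{x2,x6},{x1,x2,x6},{x2,x3,x6},{x2,x4,x5}} A13={{x1,x6},{x4,x5},{x5,x7},{x1,x2,x6},{x1,x3,x6},{x2,x4,x5},{x4,x5,x7}} A14={{x4},{x6},{x1,x6},{x2,x4},{x2,x6},{x3,x6},{x4,x5},{x4,x6},{x4,x7},{x1,x2,x6},{x1,x3,x6},{x2,x3,x6},{x2,x4,x5},{x4,x5,x7}} A23={{x1,x2},{x2,x5},{x1,x2,x6},{x2,x4,x5}} A24={{x1,x2},{x2,x3},{x2,x4},{x2,x6},{x1,x2,x6},{x2,x3,x6},{x2,x4,x5}} A34={{x1},{x1,x2},{x1,x3},{x1,x6},{x4,x5},{x1,x2,x6},{x1,x3,x6},{x2,x4,x5},{x4,x5,x7}}
  A123={{x1,x2,x6},{x2,x4,x5}} A124={{x2,x4},{x2,x6},{x1,x2,x6},{x2,x3,x6},{x2,x4,x5}} A134={{x1,x6},{x4,x5},{x1,x2,x6},{x1,x3,x6},{x2,x4,x5},{x4,x5,x7}} A234={{x1,x2},{x1,x2,x6},{x2,x4,x5}}
  A1234={{x1,x2,x6},{x2,x4,x5}}
components per intersection:
  A1: {{x4},{x6},{x7},{x1,x6},{x2,x4},{x2,x6},{x3,x6},{x4,x5},{x4,x6},{x4,x7},{x5,x7},{x1,x2,x6},{x1,x3,x6},{x2,x3,x6},{x2,x4,x5},{x4,x5,x7}}
  A2: {{x2},{x1,x2},{x2,x3},{x2,x4},{x2,x5},{x2,x6},{x1,x2,x6},{x2,x3,x6},{x2,x4,x5}}
  A3: {{x1},{x1,x2},{x1,x3},{x1,x6},{x1,x2,x6},{x1,x3,x6}} {{x5},{x2,x5},{x4,x5},{x5,x7},{x2,x4,x5},{x4,x5,x7}}
  A4: {{x1},{x3},{x4},{x6},{x1,x2},{x1,x3},{x1,x6},{x2,x3},{x2,x4},{x2,x6},{x3,x6},{x4,x5},{x4,x6},{x4,x7},{x1,x2,x6},{x1,x3,x6},{x2,x3,x6},{x2,x4,x5},{x4,x5,x7}}
  A12: {{x2,x4},{x2,x4,x5}} {{x2,x6},{x1,x2,x6},{x2,x3,x6}}
  A13: {{x1,x6},{x1,x2,x6},{x1,x3,x6}} {{x4,x5},{x5,x7},{x2,x4,x5},{x4,x5,x7}}
  A14: {{x4},{x6},{x1,x6},{x2,x4},{x2,x6},{x3,x6},{x4,x5},{x4,x6},{x4,x7},{x1,x2,x6},{x1,x3,x6},{x2,x3,x6},{x2,x4,x5},{x4,x5,x7}}
  A23: {{x1,x2},{x1,x2,x6}} {{x2,x5},{x2,x4,x5}}
  A24: {{x1,x2},{x2,x3},{x2,x6},{x1,x2,x6},{x2,x3,x6}} {{x2,x4},{x2,x4,x5}}
  A34: {{x1},{x1,x2},{x1,x3},{x1,x6},{x1,x2,x6},{x1,x3,x6}} {{x4,x5},{x2,x4,x5},{x4,x5,x7}}
  A123: {{x1,x2,x6}} {{x2,x4,x5}}
  A124: {{x2,x4},{x2,x4,x5}} {{x2,x6},{x1,x2,x6},{x2,x3,x6}}
  A134: {{x1,x6},{x1,x2,x6},{x1,x3,x6}} {{x4,x5},{x2,x4,x5},{x4,x5,x7}}
  A234: {{x1,x2},{x1,x2,x6}} {{x2,x4,x5}}
  A1234: {{x1,x2,x6}} {{x2,x4,x5}}
C dims 5,11,8,2; δ0: rk 4, SNF 1^4; δ1: rk 6, SNF 1^6; δ2: rk 2, SNF 1^2
Ȟ^0: (5−4)−0=1 ⇒ Z
Ȟ^1: (11−6)−4=1 ⇒ Z
Ȟ^2: (8−2)−6=0 ⇒ 0


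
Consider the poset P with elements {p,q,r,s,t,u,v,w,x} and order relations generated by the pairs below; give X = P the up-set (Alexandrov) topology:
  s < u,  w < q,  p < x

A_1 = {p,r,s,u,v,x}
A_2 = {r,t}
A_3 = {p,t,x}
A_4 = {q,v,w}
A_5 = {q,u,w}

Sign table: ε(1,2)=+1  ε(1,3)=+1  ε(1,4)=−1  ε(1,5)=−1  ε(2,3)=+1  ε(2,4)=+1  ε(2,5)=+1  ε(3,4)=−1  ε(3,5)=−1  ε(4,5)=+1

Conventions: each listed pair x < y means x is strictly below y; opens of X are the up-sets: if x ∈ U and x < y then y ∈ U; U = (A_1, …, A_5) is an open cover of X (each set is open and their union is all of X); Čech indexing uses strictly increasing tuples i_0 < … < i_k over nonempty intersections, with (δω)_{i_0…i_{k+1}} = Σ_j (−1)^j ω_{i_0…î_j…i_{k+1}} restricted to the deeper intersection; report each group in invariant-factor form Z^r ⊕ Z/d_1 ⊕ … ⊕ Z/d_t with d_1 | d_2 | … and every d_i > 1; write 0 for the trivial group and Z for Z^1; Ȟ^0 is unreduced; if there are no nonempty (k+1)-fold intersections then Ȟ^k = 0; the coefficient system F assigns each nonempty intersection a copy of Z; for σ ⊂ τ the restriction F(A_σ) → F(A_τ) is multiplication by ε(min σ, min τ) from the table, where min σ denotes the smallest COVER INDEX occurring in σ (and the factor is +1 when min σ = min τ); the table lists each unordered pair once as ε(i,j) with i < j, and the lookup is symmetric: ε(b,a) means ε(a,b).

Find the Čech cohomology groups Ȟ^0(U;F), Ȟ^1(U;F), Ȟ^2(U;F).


Ȟ^0(U;F) ≅ Z,  Ȟ^1(U;F) ≅ Z^2,  Ȟ^2(U;F) ≅ 0

intersection data:
  A12={r} A13={p,x} A14={v} A15={u} A23={t} A45={q,w}
C dims 5,6; δ0: rk 4, SNF 1^4
Ȟ^0 = (5 − 4) − 0 = 1, so Ȟ^0 ≅ Z
Ȟ^1 = (6 − 0) − 4 = 2, so Ȟ^1 ≅ Z^2
Ȟ^2 = (0 − 0) − 0 = 0, so Ȟ^2 ≅ 0


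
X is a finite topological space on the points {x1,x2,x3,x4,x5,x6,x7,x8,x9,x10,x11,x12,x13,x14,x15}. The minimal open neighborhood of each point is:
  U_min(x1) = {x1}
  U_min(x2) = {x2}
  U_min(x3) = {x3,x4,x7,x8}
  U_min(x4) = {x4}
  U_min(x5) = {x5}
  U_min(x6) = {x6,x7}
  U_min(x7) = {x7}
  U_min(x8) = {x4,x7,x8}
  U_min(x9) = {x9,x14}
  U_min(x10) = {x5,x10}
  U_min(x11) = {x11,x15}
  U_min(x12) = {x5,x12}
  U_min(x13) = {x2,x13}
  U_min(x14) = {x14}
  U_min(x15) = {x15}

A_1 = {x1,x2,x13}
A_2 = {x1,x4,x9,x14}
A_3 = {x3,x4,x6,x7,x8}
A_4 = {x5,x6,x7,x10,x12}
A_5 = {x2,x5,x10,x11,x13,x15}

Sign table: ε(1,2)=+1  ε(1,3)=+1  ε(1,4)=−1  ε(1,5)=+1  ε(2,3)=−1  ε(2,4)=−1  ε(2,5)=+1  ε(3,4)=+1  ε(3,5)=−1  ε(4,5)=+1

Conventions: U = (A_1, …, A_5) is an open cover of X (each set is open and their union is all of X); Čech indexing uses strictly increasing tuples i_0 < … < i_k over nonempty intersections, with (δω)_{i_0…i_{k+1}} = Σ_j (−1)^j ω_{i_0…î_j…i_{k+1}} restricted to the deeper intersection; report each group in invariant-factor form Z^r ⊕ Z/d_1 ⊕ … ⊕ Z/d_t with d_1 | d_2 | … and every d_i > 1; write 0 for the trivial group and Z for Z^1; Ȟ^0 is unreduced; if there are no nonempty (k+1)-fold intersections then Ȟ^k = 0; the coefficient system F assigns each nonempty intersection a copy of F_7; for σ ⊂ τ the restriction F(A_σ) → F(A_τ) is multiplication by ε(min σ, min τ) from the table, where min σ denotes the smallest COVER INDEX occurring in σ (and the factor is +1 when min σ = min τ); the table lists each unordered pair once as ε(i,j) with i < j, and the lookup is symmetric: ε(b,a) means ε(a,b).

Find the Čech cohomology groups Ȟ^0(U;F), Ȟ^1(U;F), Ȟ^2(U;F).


nerve of the cover:
  A12={x1} A15={x2,x13} A23={x4} A34={x6,x7} A45={x5,x10}
C dims 5,5; δ0: rk_F7 5
Ȟ^0 = (5 − 5) − 0 = 0, so Ȟ^0 ≅ 0
Ȟ^1 = (5 − 0) − 5 = 0, so Ȟ^1 ≅ 0
Ȟ^2 = (0 − 0) − 0 = 0, so Ȟ^2 ≅ 0

Ȟ^0(U;F) ≅ 0, Ȟ^1(U;F) ≅ 0, Ȟ^2(U;F) ≅ 0


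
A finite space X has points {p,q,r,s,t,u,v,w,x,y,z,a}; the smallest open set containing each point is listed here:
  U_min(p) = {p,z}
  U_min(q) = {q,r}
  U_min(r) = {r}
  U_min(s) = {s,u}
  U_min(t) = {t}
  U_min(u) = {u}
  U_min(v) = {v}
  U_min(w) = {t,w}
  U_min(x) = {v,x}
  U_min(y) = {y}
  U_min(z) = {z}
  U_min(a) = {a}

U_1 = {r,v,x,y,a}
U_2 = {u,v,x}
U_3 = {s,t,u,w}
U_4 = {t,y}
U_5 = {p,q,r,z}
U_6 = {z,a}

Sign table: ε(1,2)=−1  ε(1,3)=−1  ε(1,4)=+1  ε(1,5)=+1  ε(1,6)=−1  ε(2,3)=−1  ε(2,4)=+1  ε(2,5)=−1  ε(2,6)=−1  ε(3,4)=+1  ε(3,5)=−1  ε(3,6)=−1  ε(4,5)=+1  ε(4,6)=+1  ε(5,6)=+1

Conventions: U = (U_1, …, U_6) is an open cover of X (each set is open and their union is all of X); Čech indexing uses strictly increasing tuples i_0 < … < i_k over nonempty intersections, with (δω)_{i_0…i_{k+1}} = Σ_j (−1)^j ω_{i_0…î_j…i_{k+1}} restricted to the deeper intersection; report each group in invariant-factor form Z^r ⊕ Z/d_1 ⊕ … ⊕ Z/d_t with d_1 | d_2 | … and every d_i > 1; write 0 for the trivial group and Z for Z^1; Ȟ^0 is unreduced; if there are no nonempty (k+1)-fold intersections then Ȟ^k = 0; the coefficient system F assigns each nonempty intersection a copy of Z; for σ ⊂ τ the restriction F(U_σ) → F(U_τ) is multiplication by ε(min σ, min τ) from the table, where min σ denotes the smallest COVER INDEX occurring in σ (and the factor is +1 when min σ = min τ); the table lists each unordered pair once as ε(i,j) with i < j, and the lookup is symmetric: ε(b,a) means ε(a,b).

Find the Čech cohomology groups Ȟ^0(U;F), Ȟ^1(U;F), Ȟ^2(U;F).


Ȟ^0 = 0, Ȟ^1 = Z ⊕ Z/2, Ȟ^2 = 0

nerve of the cover:
  U12={v,x} U14={y} U15={r} U16={a} U23={u} U34={t} U56={z}
C dims 6,7; δ0: rk 6, SNF 1^5·2
Ȟ^0 = (6 − 6) − 0 = 0, so Ȟ^0 ≅ 0
Ȟ^1 = (7 − 0) − 6 = 1 plus torsion [2], so Ȟ^1 ≅ Z ⊕ Z/2
Ȟ^2 = (0 − 0) − 0 = 0, so Ȟ^2 ≅ 0


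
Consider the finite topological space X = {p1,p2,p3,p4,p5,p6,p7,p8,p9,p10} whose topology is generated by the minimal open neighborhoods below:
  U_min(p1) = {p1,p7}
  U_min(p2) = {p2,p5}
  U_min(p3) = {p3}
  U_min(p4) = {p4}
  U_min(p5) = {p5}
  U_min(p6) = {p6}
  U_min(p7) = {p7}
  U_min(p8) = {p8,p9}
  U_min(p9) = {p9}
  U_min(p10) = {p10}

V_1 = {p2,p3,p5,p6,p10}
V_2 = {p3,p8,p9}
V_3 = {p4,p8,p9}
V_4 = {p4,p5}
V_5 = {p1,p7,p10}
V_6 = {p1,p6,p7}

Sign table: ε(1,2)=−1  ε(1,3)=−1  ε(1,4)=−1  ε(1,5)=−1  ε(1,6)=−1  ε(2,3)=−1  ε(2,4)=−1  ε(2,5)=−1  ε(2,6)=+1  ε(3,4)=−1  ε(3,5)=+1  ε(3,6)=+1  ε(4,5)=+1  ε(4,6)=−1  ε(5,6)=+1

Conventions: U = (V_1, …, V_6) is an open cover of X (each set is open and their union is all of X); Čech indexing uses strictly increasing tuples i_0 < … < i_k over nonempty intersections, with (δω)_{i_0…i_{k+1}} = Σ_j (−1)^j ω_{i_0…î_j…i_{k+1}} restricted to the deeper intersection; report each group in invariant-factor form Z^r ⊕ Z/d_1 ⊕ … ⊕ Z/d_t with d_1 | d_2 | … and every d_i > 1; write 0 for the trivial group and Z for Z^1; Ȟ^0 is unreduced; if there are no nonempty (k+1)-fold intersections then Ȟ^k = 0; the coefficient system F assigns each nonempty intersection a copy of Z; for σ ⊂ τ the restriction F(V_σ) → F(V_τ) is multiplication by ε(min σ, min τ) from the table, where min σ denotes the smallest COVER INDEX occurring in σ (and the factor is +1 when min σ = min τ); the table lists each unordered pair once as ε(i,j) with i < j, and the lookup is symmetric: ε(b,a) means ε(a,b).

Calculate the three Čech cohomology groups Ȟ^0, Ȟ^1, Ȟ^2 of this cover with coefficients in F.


nonempty intersections:
  V12={p3} V14={p5} V15={p10} V16={p6} V23={p8,p9} V34={p4} V56={p1,p7}
C dims 6,7; δ0: rk 5, SNF 1^5
Ȟ^0: (6−5)−0=1 ⇒ Z
Ȟ^1: (7−0)−5=2 ⇒ Z^2
Ȟ^2: (0−0)−0=0 ⇒ 0

Ȟ^0(U;F) ≅ Z; Ȟ^1(U;F) ≅ Z^2; Ȟ^2(U;F) ≅ 0


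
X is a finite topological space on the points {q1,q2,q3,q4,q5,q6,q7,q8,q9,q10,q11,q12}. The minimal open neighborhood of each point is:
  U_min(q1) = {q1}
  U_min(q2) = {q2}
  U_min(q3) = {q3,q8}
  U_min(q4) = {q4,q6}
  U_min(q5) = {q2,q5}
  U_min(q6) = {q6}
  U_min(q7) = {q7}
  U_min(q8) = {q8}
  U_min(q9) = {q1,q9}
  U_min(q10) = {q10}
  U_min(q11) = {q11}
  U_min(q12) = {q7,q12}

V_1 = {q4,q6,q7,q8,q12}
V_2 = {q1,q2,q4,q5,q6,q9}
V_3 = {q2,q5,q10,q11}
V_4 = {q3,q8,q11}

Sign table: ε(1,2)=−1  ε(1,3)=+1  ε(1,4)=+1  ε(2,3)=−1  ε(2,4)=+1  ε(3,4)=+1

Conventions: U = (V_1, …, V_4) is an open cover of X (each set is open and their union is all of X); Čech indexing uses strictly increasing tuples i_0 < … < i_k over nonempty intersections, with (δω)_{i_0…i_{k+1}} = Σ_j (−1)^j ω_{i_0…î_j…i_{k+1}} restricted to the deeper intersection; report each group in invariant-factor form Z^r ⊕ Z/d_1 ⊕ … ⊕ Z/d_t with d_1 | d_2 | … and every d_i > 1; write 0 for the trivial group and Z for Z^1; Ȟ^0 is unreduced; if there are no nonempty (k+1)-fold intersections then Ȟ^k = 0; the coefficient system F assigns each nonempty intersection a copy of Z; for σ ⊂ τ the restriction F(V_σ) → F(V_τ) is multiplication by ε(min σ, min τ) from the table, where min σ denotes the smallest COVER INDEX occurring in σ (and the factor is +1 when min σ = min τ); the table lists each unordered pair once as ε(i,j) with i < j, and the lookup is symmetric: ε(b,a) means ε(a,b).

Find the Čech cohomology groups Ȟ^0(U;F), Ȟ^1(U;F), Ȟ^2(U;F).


nonempty overlaps:
  V12={q4,q6} V14={q8} V23={q2,q5} V34={q11}
C dims 4,4; δ0: rk 3, SNF 1^3
degree 0: 4−3−0 = 1 → Ȟ^0 ≅ Z
degree 1: 4−0−3 = 1 → Ȟ^1 ≅ Z
degree 2: 0−0−0 = 0 → Ȟ^2 ≅ 0

Ȟ^0 = Z,  Ȟ^1 = Z,  Ȟ^2 = 0


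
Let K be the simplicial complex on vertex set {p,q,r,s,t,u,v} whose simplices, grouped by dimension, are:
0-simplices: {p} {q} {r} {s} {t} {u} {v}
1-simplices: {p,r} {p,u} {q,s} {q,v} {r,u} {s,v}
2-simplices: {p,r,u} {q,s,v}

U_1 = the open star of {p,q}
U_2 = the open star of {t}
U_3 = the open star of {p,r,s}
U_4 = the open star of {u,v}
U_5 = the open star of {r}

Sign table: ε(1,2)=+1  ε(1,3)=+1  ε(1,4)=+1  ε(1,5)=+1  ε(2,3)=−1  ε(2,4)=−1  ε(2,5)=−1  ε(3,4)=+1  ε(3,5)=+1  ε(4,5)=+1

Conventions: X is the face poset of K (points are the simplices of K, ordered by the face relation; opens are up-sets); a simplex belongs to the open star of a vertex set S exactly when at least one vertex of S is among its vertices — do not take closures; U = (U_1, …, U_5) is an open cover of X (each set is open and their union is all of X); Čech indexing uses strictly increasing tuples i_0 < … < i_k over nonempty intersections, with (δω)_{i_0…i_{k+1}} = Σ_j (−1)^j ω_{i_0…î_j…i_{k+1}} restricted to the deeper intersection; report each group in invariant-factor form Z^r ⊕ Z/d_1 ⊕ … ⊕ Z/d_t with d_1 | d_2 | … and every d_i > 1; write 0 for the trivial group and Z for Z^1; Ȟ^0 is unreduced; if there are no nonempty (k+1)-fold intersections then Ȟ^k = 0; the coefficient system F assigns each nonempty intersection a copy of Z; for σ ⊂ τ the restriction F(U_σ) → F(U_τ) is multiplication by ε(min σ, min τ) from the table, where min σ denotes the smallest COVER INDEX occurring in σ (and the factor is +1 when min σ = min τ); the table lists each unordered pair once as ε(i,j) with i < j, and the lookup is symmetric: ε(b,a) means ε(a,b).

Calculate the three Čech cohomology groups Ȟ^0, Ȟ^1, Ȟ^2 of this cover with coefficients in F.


nonempty overlaps:
  U1={{p},{q},{p,r},{p,u},{q,s},{q,v},{p,r,u},{q,s,v}} U2={{t}} U3={{p},{r},{s},{p,r},{p,u},{q,s},{r,u},{s,v},{p,r,u},{q,s,v}} U4={{u},{v},{p,u},{q,v},{r,u},{s,v},{p,r,u},{q,s,v}} U5={{r},{p,r},{r,u},{p,r,u}}
  U13={{p},{p,r},{p,u},{q,s},{p,r,u},{q,s,v}} U14={{p,u},{q,v},{p,r,u},{q,s,v}} U15={{p,r},{p,r,u}} U34={{p,u},{r,u},{s,v},{p,r,u},{q,s,v}} U35={{r},{p,r},{r,u},{p,r,u}} U45={{r,u},{p,r,u}}
  U134={{p,u},{p,r,u},{q,s,v}} U135={{p,r},{p,r,u}} U145={{p,r,u}} U345={{r,u},{p,r,u}}
  U1345={{p,r,u}}
C dims 5,6,4,1; δ0: rk 3, SNF 1^3; δ1: rk 3, SNF 1^3; δ2: rk 1, SNF 1^1
degree 0: 5−3−0 = 2 → Ȟ^0 ≅ Z^2
degree 1: 6−3−3 = 0 → Ȟ^1 ≅ 0
degree 2: 4−1−3 = 0 → Ȟ^2 ≅ 0

Ȟ^0 ≅ Z^2, Ȟ^1 ≅ 0 and Ȟ^2 ≅ 0


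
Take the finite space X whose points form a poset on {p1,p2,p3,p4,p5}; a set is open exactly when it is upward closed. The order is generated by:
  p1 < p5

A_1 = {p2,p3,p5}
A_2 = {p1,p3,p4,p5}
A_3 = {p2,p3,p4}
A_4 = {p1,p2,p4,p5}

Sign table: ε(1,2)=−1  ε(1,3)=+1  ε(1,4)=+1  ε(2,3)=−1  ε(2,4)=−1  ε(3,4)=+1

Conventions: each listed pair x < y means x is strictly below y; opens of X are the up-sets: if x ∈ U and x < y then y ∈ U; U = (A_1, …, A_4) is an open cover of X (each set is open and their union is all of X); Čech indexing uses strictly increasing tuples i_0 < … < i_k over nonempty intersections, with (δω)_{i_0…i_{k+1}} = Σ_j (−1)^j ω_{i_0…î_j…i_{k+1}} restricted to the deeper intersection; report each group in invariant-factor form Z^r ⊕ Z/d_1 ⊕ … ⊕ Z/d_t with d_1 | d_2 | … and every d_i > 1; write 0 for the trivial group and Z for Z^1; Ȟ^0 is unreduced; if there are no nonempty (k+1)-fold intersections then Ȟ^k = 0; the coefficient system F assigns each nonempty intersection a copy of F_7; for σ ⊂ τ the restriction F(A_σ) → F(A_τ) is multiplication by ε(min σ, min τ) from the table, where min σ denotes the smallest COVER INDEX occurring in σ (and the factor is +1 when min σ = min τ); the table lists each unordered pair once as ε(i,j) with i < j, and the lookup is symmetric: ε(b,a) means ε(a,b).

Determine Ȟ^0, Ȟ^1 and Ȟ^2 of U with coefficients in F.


Ȟ^0(U;F) ≅ Z/7; Ȟ^1(U;F) ≅ 0; Ȟ^2(U;F) ≅ Z/7

nonempty intersections:
  A12={p3,p5} A13={p2,p3} A14={p2,p5} A23={p3,p4} A24={p1,p4,p5} A34={p2,p4}
  A123={p3} A124={p5} A134={p2} A234={p4}
C dims 4,6,4; δ0: rk_F7 3; δ1: rk_F7 3
Ȟ^0: (4−3)−0=1 ⇒ Z/7
Ȟ^1: (6−3)−3=0 ⇒ 0
Ȟ^2: (4−0)−3=1 ⇒ Z/7


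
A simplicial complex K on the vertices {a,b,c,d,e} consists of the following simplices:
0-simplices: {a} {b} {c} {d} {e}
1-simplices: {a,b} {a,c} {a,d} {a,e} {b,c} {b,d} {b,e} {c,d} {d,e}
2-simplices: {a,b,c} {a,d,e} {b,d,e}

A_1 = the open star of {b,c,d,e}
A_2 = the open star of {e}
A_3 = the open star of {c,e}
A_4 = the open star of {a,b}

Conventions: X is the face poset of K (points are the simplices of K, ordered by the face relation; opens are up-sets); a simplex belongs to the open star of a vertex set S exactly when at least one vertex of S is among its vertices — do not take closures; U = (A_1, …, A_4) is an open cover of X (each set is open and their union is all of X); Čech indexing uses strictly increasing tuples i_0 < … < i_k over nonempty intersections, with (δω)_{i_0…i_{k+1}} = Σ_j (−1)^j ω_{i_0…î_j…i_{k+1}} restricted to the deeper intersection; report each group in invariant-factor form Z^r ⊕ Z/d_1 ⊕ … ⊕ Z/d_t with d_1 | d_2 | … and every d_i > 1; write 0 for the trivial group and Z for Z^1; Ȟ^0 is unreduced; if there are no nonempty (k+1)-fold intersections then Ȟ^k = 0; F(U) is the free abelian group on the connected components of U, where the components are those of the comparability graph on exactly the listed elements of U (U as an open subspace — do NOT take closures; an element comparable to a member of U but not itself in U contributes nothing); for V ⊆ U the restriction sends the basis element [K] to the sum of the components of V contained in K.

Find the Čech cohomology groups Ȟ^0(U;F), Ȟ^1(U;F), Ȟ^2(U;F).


Ȟ^0 = Z, Ȟ^1 = Z, Ȟ^2 = 0

nonempty intersections:
  A1={{b},{c},{d},{e},{a,b},{a,c},{a,d},{a,e},{b,c},{b,d},{b,e},{c,d},{d,e},{a,b,c},{a,d,e},{b,d,e}} A2={{e},{a,e},{b,e},{d,e},{a,d,e},{b,d,e}} A3={{c},{e},{a,c},{a,e},{b,c},{b,e},{c,d},{d,e},{a,b,c},{a,d,e},{b,d,e}} A4={{a},{b},{a,b},{a,c},{a,d},{a,e},{b,c},{b,d},{b,e},{a,b,c},{a,d,e},{b,d,e}}
  A12={{e},{a,e},{b,e},{d,e},{a,d,e},{b,d,e}} A13={{c},{e},{a,c},{a,e},{b,c},{b,e},{c,d},{d,e},{a,b,c},{a,d,e},{b,d,e}} A14={{b},{a,b},{a,c},{a,d},{a,e},{b,c},{b,d},{b,e},{a,b,c},{a,d,e},{b,d,e}} A23={{e},{a,e},{b,e},{d,e},{a,d,e},{b,d,e}} A24={{a,e},{b,e},{a,d,e},{b,d,e}} A34={{a,c},{a,e},{b,c},{b,e},{a,b,c},{a,d,e},{b,d,e}}
  A123={{e},{a,e},{b,e},{d,e},{a,d,e},{b,d,e}} A124={{a,e},{b,e},{a,d,e},{b,d,e}} A134={{a,c},{a,e},{b,c},{b,e},{a,b,c},{a,d,e},{b,d,e}} A234={{a,e},{b,e},{a,d,e},{b,d,e}}
  A1234={{a,e},{b,e},{a,d,e},{b,d,e}}
components per intersection:
  A1: {{b},{c},{d},{e},{a,b},{a,c},{a,d},{a,e},{b,c},{b,d},{b,e},{c,d},{d,e},{a,b,c},{a,d,e},{b,d,e}}
  A2: {{e},{a,e},{b,e},{d,e},{a,d,e},{b,d,e}}
  A3: {{c},{a,c},{b,c},{c,d},{a,b,c}} {{e},{a,e},{b,e},{d,e},{a,d,e},{b,d,e}}
  A4: {{a},{b},{a,b},{a,c},{a,d},{a,e},{b,c},{b,d},{b,e},{a,b,c},{a,d,e},{b,d,e}}
  A12: {{e},{a,e},{b,e},{d,e},{a,d,e},{b,d,e}}
  A13: {{c},{a,c},{b,c},{c,d},{a,b,c}} {{e},{a,e},{b,e},{d,e},{a,d,e},{b,d,e}}
  A14: {{b},{a,b},{a,c},{b,c},{b,d},{b,e},{a,b,c},{b,d,e}} {{a,d},{a,e},{a,d,e}}
  A23: {{e},{a,e},{b,e},{d,e},{a,d,e},{b,d,e}}
  A24: {{a,e},{a,d,e}} {{b,e},{b,d,e}}
  A34: {{a,c},{b,c},{a,b,c}} {{a,e},{a,d,e}} {{b,e},{b,d,e}}
  A123: {{e},{a,e},{b,e},{d,e},{a,d,e},{b,d,e}}
  A124: {{a,e},{a,d,e}} {{b,e},{b,d,e}}
  A134: {{a,c},{b,c},{a,b,c}} {{a,e},{a,d,e}} {{b,e},{b,d,e}}
  A234: {{a,e},{a,d,e}} {{b,e},{b,d,e}}
  A1234: {{a,e},{a,d,e}} {{b,e},{b,d,e}}
C dims 5,11,8,2; δ0: rk 4, SNF 1^4; δ1: rk 6, SNF 1^6; δ2: rk 2, SNF 1^2
Ȟ^0: (5−4)−0=1 ⇒ Z
Ȟ^1: (11−6)−4=1 ⇒ Z
Ȟ^2: (8−2)−6=0 ⇒ 0


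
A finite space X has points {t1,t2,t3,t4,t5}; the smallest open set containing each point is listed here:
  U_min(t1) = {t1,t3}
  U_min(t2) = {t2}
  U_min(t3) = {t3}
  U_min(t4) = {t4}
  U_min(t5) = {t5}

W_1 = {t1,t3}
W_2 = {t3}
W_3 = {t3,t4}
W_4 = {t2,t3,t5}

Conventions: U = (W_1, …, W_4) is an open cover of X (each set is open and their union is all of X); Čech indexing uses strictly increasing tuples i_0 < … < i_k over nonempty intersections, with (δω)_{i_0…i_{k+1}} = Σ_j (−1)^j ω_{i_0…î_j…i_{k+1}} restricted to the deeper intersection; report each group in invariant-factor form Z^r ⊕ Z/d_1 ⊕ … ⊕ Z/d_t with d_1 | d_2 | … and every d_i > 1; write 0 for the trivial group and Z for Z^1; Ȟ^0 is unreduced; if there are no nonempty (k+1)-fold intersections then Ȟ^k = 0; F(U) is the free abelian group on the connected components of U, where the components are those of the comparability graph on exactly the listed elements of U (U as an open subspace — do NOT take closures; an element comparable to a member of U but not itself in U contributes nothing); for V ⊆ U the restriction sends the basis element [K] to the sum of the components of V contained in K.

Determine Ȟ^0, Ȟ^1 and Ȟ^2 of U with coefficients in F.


nonempty overlaps:
  W12={t3} W13={t3} W14={t3} W23={t3} W24={t3} W34={t3}
  W123={t3} W124={t3} W134={t3} W234={t3}
  W1234={t3}
components per intersection:
  W1: {t1,t3}
  W2: {t3}
  W3: {t3} {t4}
  W4: {t2} {t3} {t5}
  W12: {t3}
  W13: {t3}
  W14: {t3}
  W23: {t3}
  W24: {t3}
  W34: {t3}
  W123: {t3}
  W124: {t3}
  W134: {t3}
  W234: {t3}
  W1234: {t3}
C dims 7,6,4,1; δ0: rk 3, SNF 1^3; δ1: rk 3, SNF 1^3; δ2: rk 1, SNF 1^1
degree 0: 7−3−0 = 4 → Ȟ^0 ≅ Z^4
degree 1: 6−3−3 = 0 → Ȟ^1 ≅ 0
degree 2: 4−1−3 = 0 → Ȟ^2 ≅ 0

Ȟ^0 ≅ Z^4,  Ȟ^1 ≅ 0,  Ȟ^2 ≅ 0


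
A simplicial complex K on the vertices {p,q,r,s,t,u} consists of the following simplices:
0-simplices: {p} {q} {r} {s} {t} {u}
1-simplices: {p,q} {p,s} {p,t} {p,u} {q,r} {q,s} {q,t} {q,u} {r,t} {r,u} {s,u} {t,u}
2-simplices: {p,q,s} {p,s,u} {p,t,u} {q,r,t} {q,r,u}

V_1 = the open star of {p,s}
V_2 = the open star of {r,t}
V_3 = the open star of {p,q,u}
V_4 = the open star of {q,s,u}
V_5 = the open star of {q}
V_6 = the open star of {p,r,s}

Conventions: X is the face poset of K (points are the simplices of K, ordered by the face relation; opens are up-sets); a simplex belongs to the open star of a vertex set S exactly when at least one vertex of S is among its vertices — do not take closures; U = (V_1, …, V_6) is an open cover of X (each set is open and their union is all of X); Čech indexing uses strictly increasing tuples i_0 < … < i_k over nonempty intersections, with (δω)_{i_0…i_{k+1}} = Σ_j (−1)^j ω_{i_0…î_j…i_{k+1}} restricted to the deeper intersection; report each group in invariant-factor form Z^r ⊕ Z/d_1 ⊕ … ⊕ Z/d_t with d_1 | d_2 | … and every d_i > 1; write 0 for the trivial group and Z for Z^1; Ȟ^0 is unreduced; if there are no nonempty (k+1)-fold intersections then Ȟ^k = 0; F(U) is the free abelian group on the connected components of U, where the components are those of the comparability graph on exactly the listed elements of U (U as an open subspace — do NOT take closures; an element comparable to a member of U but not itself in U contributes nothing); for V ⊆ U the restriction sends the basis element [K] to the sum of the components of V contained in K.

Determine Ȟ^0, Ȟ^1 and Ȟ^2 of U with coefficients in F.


Ȟ^0 ≅ Z,  Ȟ^1 ≅ Z,  Ȟ^2 ≅ 0

nerve simplices:
  V1={{p},{s},{p,q},{p,s},{p,t},{p,u},{q,s},{s,u},{p,q,s},{p,s,u},{p,t,u}} V2={{r},{t},{p,t},{q,r},{q,t},{r,t},{r,u},{t,u},{p,t,u},{q,r,t},{q,r,u}} V3={{p},{q},{u},{p,q},{p,s},{p,t},{p,u},{q,r},{q,s},{q,t},{q,u},{r,u},{s,u},{t,u},{p,q,s},{p,s,u},{p,t,u},{q,r,t},{q,r,u}} V4={{q},{s},{u},{p,q},{p,s},{p,u},{q,r},{q,s},{q,t},{q,u},{r,u},{s,u},{t,u},{p,q,s},{p,s,u},{p,t,u},{q,r,t},{q,r,u}} V5={{q},{p,q},{q,r},{q,s},{q,t},{q,u},{p,q,s},{q,r,t},{q,r,u}} V6={{p},{r},{s},{p,q},{p,s},{p,t},{p,u},{q,r},{q,s},{r,t},{r,u},{s,u},{p,q,s},{p,s,u},{p,t,u},{q,r,t},{q,r,u}}
  V12={{p,t},{p,t,u}} V13={{p},{p,q},{p,s},{p,t},{p,u},{q,s},{s,u},{p,q,s},{p,s,u},{p,t,u}} V14={{s},{p,q},{p,s},{p,u},{q,s},{s,u},{p,q,s},{p,s,u},{p,t,u}} V15={{p,q},{q,s},{p,q,s}} V16={{p},{s},{p,q},{p,s},{p,t},{p,u},{q,s},{s,u},{p,q,s},{p,s,u},{p,t,u}} V23={{p,t},{q,r},{q,t},{r,u},{t,u},{p,t,u},{q,r,t},{q,r,u}} V24={{q,r},{q,t},{r,u},{t,u},{p,t,u},{q,r,t},{q,r,u}} V25={{q,r},{q,t},{q,r,t},{q,r,u}} V26={{r},{p,t},{q,r},{r,t},{r,u},{p,t,u},{q,r,t},{q,r,u}} V34={{q},{u},{p,q},{p,s},{p,u},{q,r},{q,s},{q,t},{q,u},{r,u},{s,u},{t,u},{p,q,s},{p,s,u},{p,t,u},{q,r,t},{q,r,u}} V35={{q},{p,q},{q,r},{q,s},{q,t},{q,u},{p,q,s},{q,r,t},{q,r,u}} V36={{p},{p,q},{p,s},{p,t},{p,u},{q,r},{q,s},{r,u},{s,u},{p,q,s},{p,s,u},{p,t,u},{q,r,t},{q,r,u}} V45={{q},{p,q},{q,r},{q,s},{q,t},{q,u},{p,q,s},{q,r,t},{q,r,u}} V46={{s},{p,q},{p,s},{p,u},{q,r},{q,s},{r,u},{s,u},{p,q,s},{p,s,u},{p,t,u},{q,r,t},{q,r,u}} V56={{p,q},{q,r},{q,s},{p,q,s},{q,r,t},{q,r,u}}
  V123={{p,t},{p,t,u}} V124={{p,t,u}} V126={{p,t},{p,t,u}} V134={{p,q},{p,s},{p,u},{q,s},{s,u},{p,q,s},{p,s,u},{p,t,u}} V135={{p,q},{q,s},{p,q,s}} V136={{p},{p,q},{p,s},{p,t},{p,u},{q,s},{s,u},{p,q,s},{p,s,u},{p,t,u}} V145={{p,q},{q,s},{p,q,s}} V146={{s},{p,q},{p,s},{p,u},{q,s},{s,u},{p,q,s},{p,s,u},{p,t,u}} V156={{p,q},{q,s},{p,q,s}} V234={{q,r},{q,t},{r,u},{t,u},{p,t,u},{q,r,t},{q,r,u}} V235={{q,r},{q,t},{q,r,t},{q,r,u}} V236={{p,t},{q,r},{r,u},{p,t,u},{q,r,t},{q,r,u}} V245={{q,r},{q,t},{q,r,t},{q,r,u}} V246={{q,r},{r,u},{p,t,u},{q,r,t},{q,r,u}} V256={{q,r},{q,r,t},{q,r,u}} V345={{q},{p,q},{q,r},{q,s},{q,t},{q,u},{p,q,s},{q,r,t},{q,r,u}} V346={{p,q},{p,s},{p,u},{q,r},{q,s},{r,u},{s,u},{p,q,s},{p,s,u},{p,t,u},{q,r,t},{q,r,u}} V356={{p,q},{q,r},{q,s},{p,q,s},{q,r,t},{q,r,u}} V456={{p,q},{q,r},{q,s},{p,q,s},{q,r,t},{q,r,u}}
  V1234={{p,t,u}} V1236={{p,t},{p,t,u}} V1246={{p,t,u}} V1345={{p,q},{q,s},{p,q,s}} V1346={{p,q},{p,s},{p,u},{q,s},{s,u},{p,q,s},{p,s,u},{p,t,u}} V1356={{p,q},{q,s},{p,q,s}} V1456={{p,q},{q,s},{p,q,s}} V2345={{q,r},{q,t},{q,r,t},{q,r,u}} V2346={{q,r},{r,u},{p,t,u},{q,r,t},{q,r,u}} V2356={{q,r},{q,r,t},{q,r,u}} V2456={{q,r},{q,r,t},{q,r,u}} V3456={{p,q},{q,r},{q,s},{p,q,s},{q,r,t},{q,r,u}}
  V12346={{p,t,u}} V13456={{p,q},{q,s},{p,q,s}} V23456={{q,r},{q,r,t},{q,r,u}}
components per intersection:
  V1: {{p},{s},{p,q},{p,s},{p,t},{p,u},{q,s},{s,u},{p,q,s},{p,s,u},{p,t,u}}
  V2: {{r},{t},{p,t},{q,r},{q,t},{r,t},{r,u},{t,u},{p,t,u},{q,r,t},{q,r,u}}
  V3: {{p},{q},{u},{p,q},{p,s},{p,t},{p,u},{q,r},{q,s},{q,t},{q,u},{r,u},{s,u},{t,u},{p,q,s},{p,s,u},{p,t,u},{q,r,t},{q,r,u}}
  V4: {{q},{s},{u},{p,q},{p,s},{p,u},{q,r},{q,s},{q,t},{q,u},{r,u},{s,u},{t,u},{p,q,s},{p,s,u},{p,t,u},{q,r,t},{q,r,u}}
  V5: {{q},{p,q},{q,r},{q,s},{q,t},{q,u},{p,q,s},{q,r,t},{q,r,u}}
  V6: {{p},{s},{p,q},{p,s},{p,t},{p,u},{q,s},{s,u},{p,q,s},{p,s,u},{p,t,u}} {{r},{q,r},{r,t},{r,u},{q,r,t},{q,r,u}}
  V12: {{p,t},{p,t,u}}
  V13: {{p},{p,q},{p,s},{p,t},{p,u},{q,s},{s,u},{p,q,s},{p,s,u},{p,t,u}}
  V14: {{s},{p,q},{p,s},{p,u},{q,s},{s,u},{p,q,s},{p,s,u},{p,t,u}}
  V15: {{p,q},{q,s},{p,q,s}}
  V16: {{p},{s},{p,q},{p,s},{p,t},{p,u},{q,s},{s,u},{p,q,s},{p,s,u},{p,t,u}}
  V23: {{p,t},{t,u},{p,t,u}} {{q,r},{q,t},{r,u},{q,r,t},{q,r,u}}
  V24: {{q,r},{q,t},{r,u},{q,r,t},{q,r,u}} {{t,u},{p,t,u}}
  V25: {{q,r},{q,t},{q,r,t},{q,r,u}}
  V26: {{r},{q,r},{r,t},{r,u},{q,r,t},{q,r,u}} {{p,t},{p,t,u}}
  V34: {{q},{u},{p,q},{p,s},{p,u},{q,r},{q,s},{q,t},{q,u},{r,u},{s,u},{t,u},{p,q,s},{p,s,u},{p,t,u},{q,r,t},{q,r,u}}
  V35: {{q},{p,q},{q,r},{q,s},{q,t},{q,u},{p,q,s},{q,r,t},{q,r,u}}
  V36: {{p},{p,q},{p,s},{p,t},{p,u},{q,s},{s,u},{p,q,s},{p,s,u},{p,t,u}} {{q,r},{r,u},{q,r,t},{q,r,u}}
  V45: {{q},{p,q},{q,r},{q,s},{q,t},{q,u},{p,q,s},{q,r,t},{q,r,u}}
  V46: {{s},{p,q},{p,s},{p,u},{q,s},{s,u},{p,q,s},{p,s,u},{p,t,u}} {{q,r},{r,u},{q,r,t},{q,r,u}}
  V56: {{p,q},{q,s},{p,q,s}} {{q,r},{q,r,t},{q,r,u}}
  V123: {{p,t},{p,t,u}}
  V124: {{p,t,u}}
  V126: {{p,t},{p,t,u}}
  V134: {{p,q},{p,s},{p,u},{q,s},{s,u},{p,q,s},{p,s,u},{p,t,u}}
  V135: {{p,q},{q,s},{p,q,s}}
  V136: {{p},{p,q},{p,s},{p,t},{p,u},{q,s},{s,u},{p,q,s},{p,s,u},{p,t,u}}
  V145: {{p,q},{q,s},{p,q,s}}
  V146: {{s},{p,q},{p,s},{p,u},{q,s},{s,u},{p,q,s},{p,s,u},{p,t,u}}
  V156: {{p,q},{q,s},{p,q,s}}
  V234: {{q,r},{q,t},{r,u},{q,r,t},{q,r,u}} {{t,u},{p,t,u}}
  V235: {{q,r},{q,t},{q,r,t},{q,r,u}}
  V236: {{p,t},{p,t,u}} {{q,r},{r,u},{q,r,t},{q,r,u}}
  V245: {{q,r},{q,t},{q,r,t},{q,r,u}}
  V246: {{q,r},{r,u},{q,r,t},{q,r,u}} {{p,t,u}}
  V256: {{q,r},{q,r,t},{q,r,u}}
  V345: {{q},{p,q},{q,r},{q,s},{q,t},{q,u},{p,q,s},{q,r,t},{q,r,u}}
  V346: {{p,q},{p,s},{p,u},{q,s},{s,u},{p,q,s},{p,s,u},{p,t,u}} {{q,r},{r,u},{q,r,t},{q,r,u}}
  V356: {{p,q},{q,s},{p,q,s}} {{q,r},{q,r,t},{q,r,u}}
  V456: {{p,q},{q,s},{p,q,s}} {{q,r},{q,r,t},{q,r,u}}
  V1234: {{p,t,u}}
  V1236: {{p,t},{p,t,u}}
  V1246: {{p,t,u}}
  V1345: {{p,q},{q,s},{p,q,s}}
  V1346: {{p,q},{p,s},{p,u},{q,s},{s,u},{p,q,s},{p,s,u},{p,t,u}}
  V1356: {{p,q},{q,s},{p,q,s}}
  V1456: {{p,q},{q,s},{p,q,s}}
  V2345: {{q,r},{q,t},{q,r,t},{q,r,u}}
  V2346: {{q,r},{r,u},{q,r,t},{q,r,u}} {{p,t,u}}
  V2356: {{q,r},{q,r,t},{q,r,u}}
  V2456: {{q,r},{q,r,t},{q,r,u}}
  V3456: {{p,q},{q,s},{p,q,s}} {{q,r},{q,r,t},{q,r,u}}
  V12346: {{p,t,u}}
  V13456: {{p,q},{q,s},{p,q,s}}
  V23456: {{q,r},{q,r,t},{q,r,u}}
C dims 7,21,25,14; δ0: rk 6, SNF 1^6; δ1: rk 14, SNF 1^14; δ2: rk 11, SNF 1^11
degree 0: 7−6−0 = 1 → Ȟ^0 ≅ Z
degree 1: 21−14−6 = 1 → Ȟ^1 ≅ Z
degree 2: 25−11−14 = 0 → Ȟ^2 ≅ 0
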